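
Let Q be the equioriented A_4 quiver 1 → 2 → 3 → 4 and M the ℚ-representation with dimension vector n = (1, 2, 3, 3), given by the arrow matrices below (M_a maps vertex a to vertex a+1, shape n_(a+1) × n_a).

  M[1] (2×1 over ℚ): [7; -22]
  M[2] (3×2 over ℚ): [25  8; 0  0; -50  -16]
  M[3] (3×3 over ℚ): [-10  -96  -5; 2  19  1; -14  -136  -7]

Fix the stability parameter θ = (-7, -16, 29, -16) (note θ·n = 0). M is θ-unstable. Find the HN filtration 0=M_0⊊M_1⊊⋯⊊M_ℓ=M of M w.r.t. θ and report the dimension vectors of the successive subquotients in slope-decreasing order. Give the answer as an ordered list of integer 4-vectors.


Via rank(M_{q-1}∘⋯∘M_p): M ≅ I[1,3], I[2,2], I[3,4]^2, I[4,4].
μ_θ-semistable layers: μ^(1)=29; μ^(2)=13/2; μ^(3)=-23/2; μ^(4)=-16

((0, 0, 1, 0); (0, 0, 2, 2); (1, 1, 0, 0); (0, 1, 0, 1))


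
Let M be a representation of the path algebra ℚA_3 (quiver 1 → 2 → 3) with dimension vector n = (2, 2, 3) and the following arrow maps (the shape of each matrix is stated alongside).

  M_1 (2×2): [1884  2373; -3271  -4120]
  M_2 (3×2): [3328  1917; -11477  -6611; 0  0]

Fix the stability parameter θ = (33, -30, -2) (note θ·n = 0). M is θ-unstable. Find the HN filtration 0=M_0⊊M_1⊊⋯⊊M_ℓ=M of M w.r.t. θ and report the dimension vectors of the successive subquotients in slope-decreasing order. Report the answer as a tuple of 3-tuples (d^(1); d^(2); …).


Barcode: M ≅ I[1,3]^2, I[3,3]. HN layers by μ_θ (2 steps, strictly decreasing):
  μ^(1)=1/3; μ^(2)=-2

((2, 2, 2); (0, 0, 1))


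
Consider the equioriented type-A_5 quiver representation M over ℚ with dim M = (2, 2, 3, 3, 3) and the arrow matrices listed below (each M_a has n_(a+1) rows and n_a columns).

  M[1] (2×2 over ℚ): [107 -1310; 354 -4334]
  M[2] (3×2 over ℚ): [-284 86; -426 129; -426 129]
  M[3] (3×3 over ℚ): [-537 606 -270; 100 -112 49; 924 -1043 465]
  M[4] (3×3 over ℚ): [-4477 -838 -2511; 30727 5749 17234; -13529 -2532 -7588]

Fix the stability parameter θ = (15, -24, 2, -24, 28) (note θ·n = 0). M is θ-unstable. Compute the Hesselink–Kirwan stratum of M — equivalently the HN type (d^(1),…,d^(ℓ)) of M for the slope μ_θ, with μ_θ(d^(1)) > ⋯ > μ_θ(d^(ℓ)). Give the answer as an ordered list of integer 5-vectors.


Barcode: M ≅ I[1,2], I[1,5], I[3,5]^2. HN layers by μ_θ (4 steps, strictly decreasing):
  μ^(1)=28; μ^(2)=-9/2; μ^(3)=-31/4; μ^(4)=-11

((0, 0, 0, 0, 3); (1, 1, 0, 0, 0); (1, 1, 1, 1, 0); (0, 0, 2, 2, 0))


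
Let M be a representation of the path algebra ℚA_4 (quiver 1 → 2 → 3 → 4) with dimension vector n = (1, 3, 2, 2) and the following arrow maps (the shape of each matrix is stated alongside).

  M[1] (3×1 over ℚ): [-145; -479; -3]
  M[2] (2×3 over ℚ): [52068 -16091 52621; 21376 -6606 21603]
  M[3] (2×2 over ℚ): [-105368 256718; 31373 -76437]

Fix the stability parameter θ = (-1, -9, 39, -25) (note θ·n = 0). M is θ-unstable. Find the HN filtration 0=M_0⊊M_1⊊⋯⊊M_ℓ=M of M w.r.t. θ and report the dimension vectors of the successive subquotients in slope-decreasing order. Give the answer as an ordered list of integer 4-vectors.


Via rank(M_{q-1}∘⋯∘M_p): M ≅ I[1,4], I[2,2], I[2,4].
μ_θ-semistable layers: μ^(1)=7; μ^(2)=-5; μ^(3)=-9

((0, 0, 2, 2); (1, 1, 0, 0); (0, 2, 0, 0))


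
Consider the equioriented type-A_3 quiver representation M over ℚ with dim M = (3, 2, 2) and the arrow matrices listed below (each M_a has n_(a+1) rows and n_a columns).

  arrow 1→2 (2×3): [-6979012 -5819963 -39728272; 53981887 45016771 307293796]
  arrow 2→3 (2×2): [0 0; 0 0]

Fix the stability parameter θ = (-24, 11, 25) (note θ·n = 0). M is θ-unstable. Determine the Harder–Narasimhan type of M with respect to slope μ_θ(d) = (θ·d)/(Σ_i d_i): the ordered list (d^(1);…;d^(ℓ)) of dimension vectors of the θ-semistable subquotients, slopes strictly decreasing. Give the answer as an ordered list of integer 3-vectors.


Via rank(M_{q-1}∘⋯∘M_p): M ≅ I[1,1], I[1,2]^2, I[3,3]^2.
μ_θ-semistable layers: μ^(1)=25; μ^(2)=11; μ^(3)=-24

((0, 0, 2); (0, 2, 0); (3, 0, 0))


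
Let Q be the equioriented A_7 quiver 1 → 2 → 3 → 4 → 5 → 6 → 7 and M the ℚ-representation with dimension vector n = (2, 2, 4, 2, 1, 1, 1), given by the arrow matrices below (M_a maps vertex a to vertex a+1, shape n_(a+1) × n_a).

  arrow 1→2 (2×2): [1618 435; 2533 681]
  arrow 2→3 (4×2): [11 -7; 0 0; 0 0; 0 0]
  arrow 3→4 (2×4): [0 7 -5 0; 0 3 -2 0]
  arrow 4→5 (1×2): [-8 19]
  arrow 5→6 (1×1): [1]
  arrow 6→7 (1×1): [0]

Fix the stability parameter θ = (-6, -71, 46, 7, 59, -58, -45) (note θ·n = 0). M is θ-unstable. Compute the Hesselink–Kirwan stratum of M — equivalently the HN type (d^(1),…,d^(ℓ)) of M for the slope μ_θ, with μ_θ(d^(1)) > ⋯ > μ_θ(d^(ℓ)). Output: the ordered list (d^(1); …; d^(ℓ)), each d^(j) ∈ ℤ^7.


Interval decomposition of M: I[1,2], I[1,3], I[3,3], I[3,4], I[3,6], I[7,7].
HN type (ℓ=5): μ^(1)=46; μ^(2)=53/2; μ^(3)=27/2; μ^(4)=-77/2; μ^(5)=-45

((0, 0, 2, 0, 0, 0, 0); (0, 0, 1, 1, 0, 0, 0); (0, 0, 1, 1, 1, 1, 0); (2, 2, 0, 0, 0, 0, 0); (0, 0, 0, 0, 0, 0, 1))


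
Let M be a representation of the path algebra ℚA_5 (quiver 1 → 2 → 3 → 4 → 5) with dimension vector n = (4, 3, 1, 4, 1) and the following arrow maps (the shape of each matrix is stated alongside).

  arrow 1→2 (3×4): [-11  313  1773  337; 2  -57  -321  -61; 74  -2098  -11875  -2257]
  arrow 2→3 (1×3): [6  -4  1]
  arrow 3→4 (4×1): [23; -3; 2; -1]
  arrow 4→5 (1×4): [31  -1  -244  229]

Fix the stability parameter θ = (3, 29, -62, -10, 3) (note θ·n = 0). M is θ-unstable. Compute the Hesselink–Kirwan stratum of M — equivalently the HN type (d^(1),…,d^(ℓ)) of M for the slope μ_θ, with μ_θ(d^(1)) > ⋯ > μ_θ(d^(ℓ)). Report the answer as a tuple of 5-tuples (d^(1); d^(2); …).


Via rank(M_{q-1}∘⋯∘M_p): M ≅ I[1,1], I[1,2]^2, I[1,5], I[4,4]^3.
μ_θ-semistable layers: μ^(1)=29; μ^(2)=3; μ^(3)=-10

((0, 2, 0, 0, 0); (3, 0, 0, 0, 1); (1, 1, 1, 4, 0))


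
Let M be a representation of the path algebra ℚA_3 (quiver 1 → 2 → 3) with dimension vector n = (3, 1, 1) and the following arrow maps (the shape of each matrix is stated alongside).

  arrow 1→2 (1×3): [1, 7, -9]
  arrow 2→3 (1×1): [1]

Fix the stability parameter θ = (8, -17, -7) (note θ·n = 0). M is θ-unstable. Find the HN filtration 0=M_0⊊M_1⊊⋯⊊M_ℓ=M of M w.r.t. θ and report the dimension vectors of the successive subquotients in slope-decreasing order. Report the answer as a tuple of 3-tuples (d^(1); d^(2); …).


Via rank(M_{q-1}∘⋯∘M_p): M ≅ I[1,1]^2, I[1,3].
μ_θ-semistable layers: μ^(1)=8; μ^(2)=-16/3

((2, 0, 0); (1, 1, 1))


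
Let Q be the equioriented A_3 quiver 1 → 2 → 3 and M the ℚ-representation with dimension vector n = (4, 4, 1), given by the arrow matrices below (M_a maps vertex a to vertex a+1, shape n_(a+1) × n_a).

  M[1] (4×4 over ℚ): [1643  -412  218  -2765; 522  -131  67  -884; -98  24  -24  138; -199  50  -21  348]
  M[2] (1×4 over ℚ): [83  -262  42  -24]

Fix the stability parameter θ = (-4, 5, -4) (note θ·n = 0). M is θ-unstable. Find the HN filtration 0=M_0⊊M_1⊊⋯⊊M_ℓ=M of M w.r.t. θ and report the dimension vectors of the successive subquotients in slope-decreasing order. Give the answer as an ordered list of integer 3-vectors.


Via rank(M_{q-1}∘⋯∘M_p): M ≅ I[1,2]^3, I[1,3].
μ_θ-semistable layers: μ^(1)=5; μ^(2)=1/2; μ^(3)=-4

((0, 3, 0); (0, 1, 1); (4, 0, 0))


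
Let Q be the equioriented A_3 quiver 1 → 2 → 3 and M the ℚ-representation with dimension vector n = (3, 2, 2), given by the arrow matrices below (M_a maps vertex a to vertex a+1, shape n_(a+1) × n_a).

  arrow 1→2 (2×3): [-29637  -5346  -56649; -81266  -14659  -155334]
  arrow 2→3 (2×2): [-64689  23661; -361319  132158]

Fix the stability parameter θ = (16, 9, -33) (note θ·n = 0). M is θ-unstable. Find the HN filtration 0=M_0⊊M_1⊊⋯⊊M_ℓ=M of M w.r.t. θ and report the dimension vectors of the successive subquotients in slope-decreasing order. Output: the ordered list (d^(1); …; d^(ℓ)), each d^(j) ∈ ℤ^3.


Barcode: M ≅ I[1,1], I[1,3]^2. HN layers by μ_θ (2 steps, strictly decreasing):
  μ^(1)=16; μ^(2)=-8/3

((1, 0, 0); (2, 2, 2))


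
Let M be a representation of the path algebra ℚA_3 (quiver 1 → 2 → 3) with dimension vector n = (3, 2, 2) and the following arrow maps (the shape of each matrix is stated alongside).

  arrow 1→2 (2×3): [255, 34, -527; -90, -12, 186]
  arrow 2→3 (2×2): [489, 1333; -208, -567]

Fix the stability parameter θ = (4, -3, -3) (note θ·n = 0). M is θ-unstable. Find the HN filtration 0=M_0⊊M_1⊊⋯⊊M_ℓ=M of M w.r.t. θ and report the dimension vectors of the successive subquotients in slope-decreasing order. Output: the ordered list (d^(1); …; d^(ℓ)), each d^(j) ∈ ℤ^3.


Interval decomposition of M: I[1,1]^2, I[1,3], I[2,3].
HN type (ℓ=3): μ^(1)=4; μ^(2)=-2/3; μ^(3)=-3

((2, 0, 0); (1, 1, 1); (0, 1, 1))


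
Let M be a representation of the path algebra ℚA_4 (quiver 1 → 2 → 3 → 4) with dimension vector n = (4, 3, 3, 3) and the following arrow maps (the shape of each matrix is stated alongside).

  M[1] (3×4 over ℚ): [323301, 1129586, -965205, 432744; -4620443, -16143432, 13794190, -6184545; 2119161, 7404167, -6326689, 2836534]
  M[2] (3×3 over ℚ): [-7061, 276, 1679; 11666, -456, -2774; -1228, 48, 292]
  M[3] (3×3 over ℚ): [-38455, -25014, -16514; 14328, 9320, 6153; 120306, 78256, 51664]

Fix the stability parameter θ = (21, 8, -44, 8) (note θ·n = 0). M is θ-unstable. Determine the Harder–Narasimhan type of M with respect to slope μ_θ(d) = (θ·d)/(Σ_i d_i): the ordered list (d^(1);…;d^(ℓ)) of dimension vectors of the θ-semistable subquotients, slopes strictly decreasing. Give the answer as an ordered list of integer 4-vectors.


Interval decomposition of M: I[1,1], I[1,2]^2, I[1,4], I[3,4]^2.
HN type (ℓ=5): μ^(1)=21; μ^(2)=29/2; μ^(3)=8; μ^(4)=-5; μ^(5)=-44

((1, 0, 0, 0); (2, 2, 0, 0); (0, 0, 0, 3); (1, 1, 1, 0); (0, 0, 2, 0))


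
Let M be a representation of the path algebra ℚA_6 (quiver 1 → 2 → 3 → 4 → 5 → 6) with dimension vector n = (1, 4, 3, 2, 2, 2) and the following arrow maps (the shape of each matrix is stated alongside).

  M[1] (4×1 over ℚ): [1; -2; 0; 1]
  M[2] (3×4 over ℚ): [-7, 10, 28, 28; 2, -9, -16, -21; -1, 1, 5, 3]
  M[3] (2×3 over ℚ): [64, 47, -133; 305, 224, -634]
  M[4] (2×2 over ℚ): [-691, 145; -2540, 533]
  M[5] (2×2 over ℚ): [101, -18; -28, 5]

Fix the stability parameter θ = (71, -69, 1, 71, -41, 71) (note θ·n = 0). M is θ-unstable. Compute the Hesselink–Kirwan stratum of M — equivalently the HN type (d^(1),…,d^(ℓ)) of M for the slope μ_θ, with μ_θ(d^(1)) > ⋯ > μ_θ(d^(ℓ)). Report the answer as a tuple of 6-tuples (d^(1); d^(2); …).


Barcode: M ≅ I[1,6], I[2,2], I[2,3], I[2,6]. HN layers by μ_θ (4 steps, strictly decreasing):
  μ^(1)=71; μ^(2)=15; μ^(3)=1; μ^(4)=-69

((0, 0, 0, 0, 0, 2); (0, 0, 0, 2, 2, 0); (1, 1, 3, 0, 0, 0); (0, 3, 0, 0, 0, 0))


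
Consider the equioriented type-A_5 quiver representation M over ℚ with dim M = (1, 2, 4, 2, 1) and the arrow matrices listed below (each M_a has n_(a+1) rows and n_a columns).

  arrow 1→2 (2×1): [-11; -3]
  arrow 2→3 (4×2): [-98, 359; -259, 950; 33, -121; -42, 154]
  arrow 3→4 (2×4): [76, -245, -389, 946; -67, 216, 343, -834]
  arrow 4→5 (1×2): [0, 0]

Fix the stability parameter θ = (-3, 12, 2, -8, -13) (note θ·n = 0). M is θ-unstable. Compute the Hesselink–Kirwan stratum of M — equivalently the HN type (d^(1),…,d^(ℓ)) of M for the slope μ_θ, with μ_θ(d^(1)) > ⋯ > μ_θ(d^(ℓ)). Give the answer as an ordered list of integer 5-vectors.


Barcode: M ≅ I[1,4], I[2,4], I[3,3]^2, I[5,5]. HN layers by μ_θ (3 steps, strictly decreasing):
  μ^(1)=2; μ^(2)=-3; μ^(3)=-13

((0, 2, 4, 2, 0); (1, 0, 0, 0, 0); (0, 0, 0, 0, 1))


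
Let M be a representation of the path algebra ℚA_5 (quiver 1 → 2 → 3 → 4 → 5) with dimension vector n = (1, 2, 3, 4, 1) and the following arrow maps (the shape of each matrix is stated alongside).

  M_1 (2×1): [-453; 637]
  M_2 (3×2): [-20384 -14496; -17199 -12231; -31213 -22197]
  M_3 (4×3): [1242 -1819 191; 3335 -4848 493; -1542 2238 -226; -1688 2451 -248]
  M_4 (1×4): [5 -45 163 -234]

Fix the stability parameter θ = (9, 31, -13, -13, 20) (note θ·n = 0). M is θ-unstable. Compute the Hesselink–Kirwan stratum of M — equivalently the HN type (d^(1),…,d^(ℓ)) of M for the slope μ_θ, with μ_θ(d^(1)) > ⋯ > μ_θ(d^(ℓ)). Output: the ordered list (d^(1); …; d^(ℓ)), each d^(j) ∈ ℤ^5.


Barcode: M ≅ I[1,2], I[2,5], I[3,4]^2, I[4,4]. HN layers by μ_θ (5 steps, strictly decreasing):
  μ^(1)=31; μ^(2)=20; μ^(3)=9; μ^(4)=5/3; μ^(5)=-13

((0, 1, 0, 0, 0); (0, 0, 0, 0, 1); (1, 0, 0, 0, 0); (0, 1, 1, 1, 0); (0, 0, 2, 3, 0))


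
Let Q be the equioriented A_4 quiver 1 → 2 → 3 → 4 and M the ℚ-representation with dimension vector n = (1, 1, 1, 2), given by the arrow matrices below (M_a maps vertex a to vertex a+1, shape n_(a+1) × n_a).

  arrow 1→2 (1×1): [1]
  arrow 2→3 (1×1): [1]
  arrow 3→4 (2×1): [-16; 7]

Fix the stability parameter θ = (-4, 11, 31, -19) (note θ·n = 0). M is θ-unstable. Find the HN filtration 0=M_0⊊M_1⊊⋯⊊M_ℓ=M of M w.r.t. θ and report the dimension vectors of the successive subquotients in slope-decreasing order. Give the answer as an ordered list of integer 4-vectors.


Via rank(M_{q-1}∘⋯∘M_p): M ≅ I[1,4], I[4,4].
μ_θ-semistable layers: μ^(1)=23/3; μ^(2)=-4; μ^(3)=-19

((0, 1, 1, 1); (1, 0, 0, 0); (0, 0, 0, 1))


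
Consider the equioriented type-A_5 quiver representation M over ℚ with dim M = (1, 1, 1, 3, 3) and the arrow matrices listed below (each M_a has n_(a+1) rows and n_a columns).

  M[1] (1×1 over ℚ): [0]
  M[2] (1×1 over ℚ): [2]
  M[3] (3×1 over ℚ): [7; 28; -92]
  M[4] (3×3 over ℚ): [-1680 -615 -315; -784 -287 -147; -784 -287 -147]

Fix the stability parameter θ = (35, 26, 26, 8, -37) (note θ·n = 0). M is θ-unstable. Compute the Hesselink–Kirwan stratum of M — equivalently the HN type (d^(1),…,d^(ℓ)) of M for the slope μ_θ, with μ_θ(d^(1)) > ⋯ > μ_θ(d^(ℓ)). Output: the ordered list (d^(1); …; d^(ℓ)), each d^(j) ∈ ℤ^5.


Via rank(M_{q-1}∘⋯∘M_p): M ≅ I[1,1], I[2,4], I[4,4], I[4,5], I[5,5]^2.
μ_θ-semistable layers: μ^(1)=35; μ^(2)=20; μ^(3)=8; μ^(4)=-29/2; μ^(5)=-37

((1, 0, 0, 0, 0); (0, 1, 1, 1, 0); (0, 0, 0, 1, 0); (0, 0, 0, 1, 1); (0, 0, 0, 0, 2))


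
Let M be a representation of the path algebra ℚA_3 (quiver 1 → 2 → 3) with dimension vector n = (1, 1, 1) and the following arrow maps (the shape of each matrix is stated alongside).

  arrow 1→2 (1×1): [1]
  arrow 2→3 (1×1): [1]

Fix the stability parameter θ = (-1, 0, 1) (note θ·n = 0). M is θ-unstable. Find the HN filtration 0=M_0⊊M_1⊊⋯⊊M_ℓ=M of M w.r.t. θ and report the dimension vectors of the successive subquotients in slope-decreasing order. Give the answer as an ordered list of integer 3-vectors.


Via rank(M_{q-1}∘⋯∘M_p): M ≅ I[1,3].
μ_θ-semistable layers: μ^(1)=1; μ^(2)=0; μ^(3)=-1

((0, 0, 1); (0, 1, 0); (1, 0, 0))


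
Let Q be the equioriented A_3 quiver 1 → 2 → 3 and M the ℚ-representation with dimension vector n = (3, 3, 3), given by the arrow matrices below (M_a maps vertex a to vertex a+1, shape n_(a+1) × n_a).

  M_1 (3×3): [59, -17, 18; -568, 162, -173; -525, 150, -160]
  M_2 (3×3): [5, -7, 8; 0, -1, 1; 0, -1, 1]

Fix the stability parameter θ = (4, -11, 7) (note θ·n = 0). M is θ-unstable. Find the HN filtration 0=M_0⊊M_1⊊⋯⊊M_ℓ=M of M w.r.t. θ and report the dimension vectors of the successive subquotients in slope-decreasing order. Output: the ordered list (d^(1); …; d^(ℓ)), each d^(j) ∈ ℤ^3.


Via rank(M_{q-1}∘⋯∘M_p): M ≅ I[1,2], I[1,3]^2, I[3,3].
μ_θ-semistable layers: μ^(1)=7; μ^(2)=-7/2

((0, 0, 3); (3, 3, 0))


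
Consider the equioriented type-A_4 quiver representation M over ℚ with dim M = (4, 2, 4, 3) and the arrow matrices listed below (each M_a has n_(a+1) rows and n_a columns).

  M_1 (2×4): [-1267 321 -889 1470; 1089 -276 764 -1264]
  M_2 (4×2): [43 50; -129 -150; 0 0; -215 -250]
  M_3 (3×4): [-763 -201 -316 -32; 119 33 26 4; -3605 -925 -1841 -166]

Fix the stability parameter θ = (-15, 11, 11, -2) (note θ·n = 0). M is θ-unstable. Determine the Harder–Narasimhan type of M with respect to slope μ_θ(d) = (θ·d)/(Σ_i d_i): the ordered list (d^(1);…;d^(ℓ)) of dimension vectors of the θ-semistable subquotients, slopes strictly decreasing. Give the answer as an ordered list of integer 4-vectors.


Barcode: M ≅ I[1,1]^2, I[1,2], I[1,3], I[3,3], I[3,4]^2, I[4,4]. HN layers by μ_θ (4 steps, strictly decreasing):
  μ^(1)=11; μ^(2)=9/2; μ^(3)=-2; μ^(4)=-15

((0, 2, 2, 0); (0, 0, 2, 2); (0, 0, 0, 1); (4, 0, 0, 0))


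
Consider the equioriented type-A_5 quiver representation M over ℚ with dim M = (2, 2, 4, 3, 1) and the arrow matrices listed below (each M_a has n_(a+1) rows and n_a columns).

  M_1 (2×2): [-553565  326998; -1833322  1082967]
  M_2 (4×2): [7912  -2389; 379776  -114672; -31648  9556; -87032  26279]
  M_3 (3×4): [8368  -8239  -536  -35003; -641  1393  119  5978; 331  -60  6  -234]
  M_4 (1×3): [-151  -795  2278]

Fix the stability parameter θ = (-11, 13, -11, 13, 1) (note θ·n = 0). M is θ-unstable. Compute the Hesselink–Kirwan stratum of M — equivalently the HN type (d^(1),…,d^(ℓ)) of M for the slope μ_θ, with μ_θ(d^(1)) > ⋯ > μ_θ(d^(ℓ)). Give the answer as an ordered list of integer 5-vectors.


Interval decomposition of M: I[1,2], I[1,4], I[3,3], I[3,4], I[3,5].
HN type (ℓ=4): μ^(1)=13; μ^(2)=7; μ^(3)=1; μ^(4)=-11

((0, 1, 0, 2, 0); (0, 0, 0, 1, 1); (0, 1, 1, 0, 0); (2, 0, 3, 0, 0))


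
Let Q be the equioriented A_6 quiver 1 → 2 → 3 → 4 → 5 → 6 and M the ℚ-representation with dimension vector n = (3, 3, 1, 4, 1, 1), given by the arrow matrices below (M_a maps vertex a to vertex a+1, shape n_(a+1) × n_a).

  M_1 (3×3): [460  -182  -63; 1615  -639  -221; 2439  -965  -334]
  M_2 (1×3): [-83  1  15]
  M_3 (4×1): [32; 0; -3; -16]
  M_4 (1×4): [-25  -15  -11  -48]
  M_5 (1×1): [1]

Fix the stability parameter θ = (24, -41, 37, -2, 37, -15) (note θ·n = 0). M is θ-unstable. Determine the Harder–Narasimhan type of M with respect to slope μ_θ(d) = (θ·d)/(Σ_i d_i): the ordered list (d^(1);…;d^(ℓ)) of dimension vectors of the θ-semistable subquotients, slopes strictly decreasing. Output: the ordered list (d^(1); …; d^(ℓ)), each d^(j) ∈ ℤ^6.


Via rank(M_{q-1}∘⋯∘M_p): M ≅ I[1,1], I[1,2], I[1,6], I[2,2], I[4,4]^3.
μ_θ-semistable layers: μ^(1)=24; μ^(2)=57/4; μ^(3)=-2; μ^(4)=-17/2; μ^(5)=-41

((1, 0, 0, 0, 0, 0); (0, 0, 1, 1, 1, 1); (0, 0, 0, 3, 0, 0); (2, 2, 0, 0, 0, 0); (0, 1, 0, 0, 0, 0))


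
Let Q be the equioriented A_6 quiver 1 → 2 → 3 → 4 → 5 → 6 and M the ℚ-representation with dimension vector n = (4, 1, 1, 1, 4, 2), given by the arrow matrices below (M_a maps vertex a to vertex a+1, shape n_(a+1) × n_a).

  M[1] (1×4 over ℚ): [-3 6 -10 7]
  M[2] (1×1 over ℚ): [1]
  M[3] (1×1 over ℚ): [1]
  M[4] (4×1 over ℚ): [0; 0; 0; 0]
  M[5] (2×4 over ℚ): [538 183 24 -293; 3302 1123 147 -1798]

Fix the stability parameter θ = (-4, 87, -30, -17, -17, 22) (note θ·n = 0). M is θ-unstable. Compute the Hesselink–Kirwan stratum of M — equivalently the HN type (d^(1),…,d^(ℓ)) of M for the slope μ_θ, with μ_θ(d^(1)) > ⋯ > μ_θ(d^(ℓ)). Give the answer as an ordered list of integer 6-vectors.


Barcode: M ≅ I[1,1]^3, I[1,4], I[5,5]^2, I[5,6]^2. HN layers by μ_θ (4 steps, strictly decreasing):
  μ^(1)=22; μ^(2)=40/3; μ^(3)=-4; μ^(4)=-17

((0, 0, 0, 0, 0, 2); (0, 1, 1, 1, 0, 0); (4, 0, 0, 0, 0, 0); (0, 0, 0, 0, 4, 0))


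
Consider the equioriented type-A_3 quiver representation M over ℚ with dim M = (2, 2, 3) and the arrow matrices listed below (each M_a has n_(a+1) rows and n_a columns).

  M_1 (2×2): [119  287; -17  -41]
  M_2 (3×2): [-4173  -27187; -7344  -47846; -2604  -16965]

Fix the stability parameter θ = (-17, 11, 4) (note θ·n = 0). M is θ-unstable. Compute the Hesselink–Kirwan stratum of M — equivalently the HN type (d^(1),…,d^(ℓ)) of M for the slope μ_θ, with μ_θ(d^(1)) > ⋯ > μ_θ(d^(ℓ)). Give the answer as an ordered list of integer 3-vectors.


Via rank(M_{q-1}∘⋯∘M_p): M ≅ I[1,1], I[1,3], I[2,3], I[3,3].
μ_θ-semistable layers: μ^(1)=15/2; μ^(2)=4; μ^(3)=-17

((0, 2, 2); (0, 0, 1); (2, 0, 0))


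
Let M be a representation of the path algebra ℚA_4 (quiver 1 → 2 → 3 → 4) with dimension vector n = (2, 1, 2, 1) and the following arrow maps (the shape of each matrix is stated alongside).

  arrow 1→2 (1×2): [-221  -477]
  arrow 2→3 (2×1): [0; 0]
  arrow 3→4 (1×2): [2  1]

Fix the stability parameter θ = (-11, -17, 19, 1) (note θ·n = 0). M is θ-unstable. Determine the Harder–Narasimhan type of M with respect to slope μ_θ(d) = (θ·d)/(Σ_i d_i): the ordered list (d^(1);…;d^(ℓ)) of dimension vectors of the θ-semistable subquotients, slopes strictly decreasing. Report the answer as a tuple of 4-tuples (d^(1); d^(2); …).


Barcode: M ≅ I[1,1], I[1,2], I[3,3], I[3,4]. HN layers by μ_θ (4 steps, strictly decreasing):
  μ^(1)=19; μ^(2)=10; μ^(3)=-11; μ^(4)=-14

((0, 0, 1, 0); (0, 0, 1, 1); (1, 0, 0, 0); (1, 1, 0, 0))


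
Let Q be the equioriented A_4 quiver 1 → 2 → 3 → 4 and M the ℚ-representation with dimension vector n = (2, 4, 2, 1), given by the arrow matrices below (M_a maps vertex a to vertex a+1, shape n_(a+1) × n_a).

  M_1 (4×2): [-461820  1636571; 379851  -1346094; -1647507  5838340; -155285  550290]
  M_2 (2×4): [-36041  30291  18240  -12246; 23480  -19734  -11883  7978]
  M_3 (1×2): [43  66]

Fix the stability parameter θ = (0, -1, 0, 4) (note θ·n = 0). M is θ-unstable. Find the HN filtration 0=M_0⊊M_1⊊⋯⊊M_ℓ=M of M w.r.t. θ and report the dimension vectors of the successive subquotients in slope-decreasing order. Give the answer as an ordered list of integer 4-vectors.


Via rank(M_{q-1}∘⋯∘M_p): M ≅ I[1,3], I[1,4], I[2,2]^2.
μ_θ-semistable layers: μ^(1)=4; μ^(2)=0; μ^(3)=-1/2; μ^(4)=-1

((0, 0, 0, 1); (0, 0, 2, 0); (2, 2, 0, 0); (0, 2, 0, 0))


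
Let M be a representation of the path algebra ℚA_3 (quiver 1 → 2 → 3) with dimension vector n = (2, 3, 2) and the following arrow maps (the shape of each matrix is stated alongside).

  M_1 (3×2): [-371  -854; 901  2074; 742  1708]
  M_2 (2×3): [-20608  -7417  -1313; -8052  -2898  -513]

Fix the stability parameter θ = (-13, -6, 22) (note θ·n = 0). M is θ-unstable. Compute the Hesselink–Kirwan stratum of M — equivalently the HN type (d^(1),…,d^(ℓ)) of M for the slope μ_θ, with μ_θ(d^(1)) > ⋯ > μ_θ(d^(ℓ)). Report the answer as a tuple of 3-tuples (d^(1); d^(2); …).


Barcode: M ≅ I[1,1], I[1,3], I[2,2], I[2,3]. HN layers by μ_θ (3 steps, strictly decreasing):
  μ^(1)=22; μ^(2)=-6; μ^(3)=-13

((0, 0, 2); (0, 3, 0); (2, 0, 0))


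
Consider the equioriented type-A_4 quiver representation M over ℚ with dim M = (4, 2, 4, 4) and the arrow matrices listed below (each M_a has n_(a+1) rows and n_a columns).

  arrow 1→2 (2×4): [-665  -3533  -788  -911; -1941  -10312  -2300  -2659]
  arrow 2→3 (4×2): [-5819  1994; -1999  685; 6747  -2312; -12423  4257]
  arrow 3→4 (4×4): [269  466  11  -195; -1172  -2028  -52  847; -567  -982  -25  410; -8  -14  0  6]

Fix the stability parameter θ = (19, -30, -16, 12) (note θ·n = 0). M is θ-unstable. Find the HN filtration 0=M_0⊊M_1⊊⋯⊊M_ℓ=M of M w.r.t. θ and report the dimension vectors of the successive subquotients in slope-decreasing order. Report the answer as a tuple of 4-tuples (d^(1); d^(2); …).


Interval decomposition of M: I[1,1]^2, I[1,3], I[1,4], I[3,4]^2, I[4,4].
HN type (ℓ=4): μ^(1)=19; μ^(2)=12; μ^(3)=-9; μ^(4)=-16

((2, 0, 0, 0); (0, 0, 0, 4); (2, 2, 2, 0); (0, 0, 2, 0))


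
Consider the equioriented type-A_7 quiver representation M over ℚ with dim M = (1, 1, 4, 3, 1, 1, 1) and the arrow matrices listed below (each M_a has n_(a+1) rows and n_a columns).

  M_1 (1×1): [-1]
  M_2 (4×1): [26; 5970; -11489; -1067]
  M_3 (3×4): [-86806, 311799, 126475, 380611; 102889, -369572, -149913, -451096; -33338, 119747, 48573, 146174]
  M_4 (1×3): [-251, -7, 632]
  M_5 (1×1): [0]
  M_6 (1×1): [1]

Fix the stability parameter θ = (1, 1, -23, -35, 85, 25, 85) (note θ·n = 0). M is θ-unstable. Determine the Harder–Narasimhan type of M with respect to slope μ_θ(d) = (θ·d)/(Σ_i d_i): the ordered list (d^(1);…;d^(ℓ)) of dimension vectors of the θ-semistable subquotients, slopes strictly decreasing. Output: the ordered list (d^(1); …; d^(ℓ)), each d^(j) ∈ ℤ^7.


Interval decomposition of M: I[1,5], I[3,3], I[3,4]^2, I[6,7].
HN type (ℓ=5): μ^(1)=85; μ^(2)=25; μ^(3)=-14; μ^(4)=-23; μ^(5)=-29

((0, 0, 0, 0, 1, 0, 1); (0, 0, 0, 0, 0, 1, 0); (1, 1, 1, 1, 0, 0, 0); (0, 0, 1, 0, 0, 0, 0); (0, 0, 2, 2, 0, 0, 0))


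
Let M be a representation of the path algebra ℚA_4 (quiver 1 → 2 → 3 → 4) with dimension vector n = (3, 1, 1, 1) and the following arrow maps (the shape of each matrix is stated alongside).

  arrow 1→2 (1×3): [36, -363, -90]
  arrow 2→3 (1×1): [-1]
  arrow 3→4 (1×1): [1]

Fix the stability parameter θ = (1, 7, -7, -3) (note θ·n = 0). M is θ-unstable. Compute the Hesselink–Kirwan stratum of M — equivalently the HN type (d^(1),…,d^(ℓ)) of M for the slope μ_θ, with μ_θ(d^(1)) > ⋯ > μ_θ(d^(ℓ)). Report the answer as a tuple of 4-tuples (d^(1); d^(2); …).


Interval decomposition of M: I[1,1]^2, I[1,4].
HN type (ℓ=2): μ^(1)=1; μ^(2)=-1/2

((2, 0, 0, 0); (1, 1, 1, 1))


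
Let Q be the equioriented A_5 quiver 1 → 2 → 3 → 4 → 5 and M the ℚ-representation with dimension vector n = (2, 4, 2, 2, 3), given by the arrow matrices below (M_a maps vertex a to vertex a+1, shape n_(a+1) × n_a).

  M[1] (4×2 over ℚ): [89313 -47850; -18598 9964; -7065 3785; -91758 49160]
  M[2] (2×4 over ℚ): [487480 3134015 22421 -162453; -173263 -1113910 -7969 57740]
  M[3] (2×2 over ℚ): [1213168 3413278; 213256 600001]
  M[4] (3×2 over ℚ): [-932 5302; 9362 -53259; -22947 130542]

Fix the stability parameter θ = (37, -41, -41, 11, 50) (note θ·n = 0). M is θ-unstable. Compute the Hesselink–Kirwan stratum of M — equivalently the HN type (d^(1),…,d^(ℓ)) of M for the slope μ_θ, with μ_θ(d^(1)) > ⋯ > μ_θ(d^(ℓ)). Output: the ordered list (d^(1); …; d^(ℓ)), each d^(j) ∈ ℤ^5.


Barcode: M ≅ I[1,3], I[1,5], I[2,2]^2, I[4,5], I[5,5]. HN layers by μ_θ (4 steps, strictly decreasing):
  μ^(1)=50; μ^(2)=11; μ^(3)=-15; μ^(4)=-41

((0, 0, 0, 0, 3); (0, 0, 0, 2, 0); (2, 2, 2, 0, 0); (0, 2, 0, 0, 0))


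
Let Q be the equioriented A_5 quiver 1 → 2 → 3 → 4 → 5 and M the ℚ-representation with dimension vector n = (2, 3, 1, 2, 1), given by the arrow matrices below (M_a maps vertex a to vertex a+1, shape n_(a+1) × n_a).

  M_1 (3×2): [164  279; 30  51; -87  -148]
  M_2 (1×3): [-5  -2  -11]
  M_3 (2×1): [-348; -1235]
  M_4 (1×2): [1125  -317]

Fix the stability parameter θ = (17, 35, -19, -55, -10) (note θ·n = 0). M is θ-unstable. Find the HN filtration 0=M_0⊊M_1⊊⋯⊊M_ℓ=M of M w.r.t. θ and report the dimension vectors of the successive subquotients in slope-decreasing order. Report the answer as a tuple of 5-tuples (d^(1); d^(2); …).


Barcode: M ≅ I[1,2], I[1,5], I[2,2], I[4,4]. HN layers by μ_θ (4 steps, strictly decreasing):
  μ^(1)=35; μ^(2)=17; μ^(3)=-32/5; μ^(4)=-55

((0, 2, 0, 0, 0); (1, 0, 0, 0, 0); (1, 1, 1, 1, 1); (0, 0, 0, 1, 0))


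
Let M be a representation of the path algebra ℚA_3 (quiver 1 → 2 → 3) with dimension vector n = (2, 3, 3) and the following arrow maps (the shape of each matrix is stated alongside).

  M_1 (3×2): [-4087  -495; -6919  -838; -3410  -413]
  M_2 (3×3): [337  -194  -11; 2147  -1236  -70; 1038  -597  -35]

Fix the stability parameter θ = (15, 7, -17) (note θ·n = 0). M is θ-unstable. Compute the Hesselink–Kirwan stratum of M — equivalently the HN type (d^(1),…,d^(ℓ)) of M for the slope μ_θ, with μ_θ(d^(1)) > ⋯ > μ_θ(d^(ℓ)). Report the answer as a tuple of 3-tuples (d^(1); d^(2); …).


Via rank(M_{q-1}∘⋯∘M_p): M ≅ I[1,3]^2, I[2,3].
μ_θ-semistable layers: μ^(1)=5/3; μ^(2)=-5

((2, 2, 2); (0, 1, 1))


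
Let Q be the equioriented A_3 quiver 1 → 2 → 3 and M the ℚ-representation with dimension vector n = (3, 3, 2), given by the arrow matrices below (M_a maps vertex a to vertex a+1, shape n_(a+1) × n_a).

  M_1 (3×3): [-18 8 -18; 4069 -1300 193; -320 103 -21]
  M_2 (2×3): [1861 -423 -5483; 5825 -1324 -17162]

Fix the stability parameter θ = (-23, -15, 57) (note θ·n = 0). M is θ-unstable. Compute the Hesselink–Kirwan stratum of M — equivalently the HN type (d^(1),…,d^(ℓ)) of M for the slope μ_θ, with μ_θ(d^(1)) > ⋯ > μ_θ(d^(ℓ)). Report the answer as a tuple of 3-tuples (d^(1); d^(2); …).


Via rank(M_{q-1}∘⋯∘M_p): M ≅ I[1,2], I[1,3]^2.
μ_θ-semistable layers: μ^(1)=57; μ^(2)=-15; μ^(3)=-23

((0, 0, 2); (0, 3, 0); (3, 0, 0))


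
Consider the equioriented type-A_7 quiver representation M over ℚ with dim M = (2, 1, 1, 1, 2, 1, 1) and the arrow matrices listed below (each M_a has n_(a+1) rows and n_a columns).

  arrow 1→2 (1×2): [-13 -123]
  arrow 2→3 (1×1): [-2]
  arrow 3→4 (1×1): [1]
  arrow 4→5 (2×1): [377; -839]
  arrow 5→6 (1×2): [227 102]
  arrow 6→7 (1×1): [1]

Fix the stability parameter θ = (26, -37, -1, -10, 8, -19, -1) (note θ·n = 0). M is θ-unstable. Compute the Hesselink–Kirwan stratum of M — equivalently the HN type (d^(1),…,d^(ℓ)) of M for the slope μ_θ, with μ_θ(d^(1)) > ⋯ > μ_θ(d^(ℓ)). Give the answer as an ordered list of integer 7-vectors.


Interval decomposition of M: I[1,1], I[1,7], I[5,5].
HN type (ℓ=4): μ^(1)=26; μ^(2)=8; μ^(3)=-1; μ^(4)=-11/2

((1, 0, 0, 0, 0, 0, 0); (0, 0, 0, 0, 1, 0, 0); (0, 0, 0, 0, 0, 0, 1); (1, 1, 1, 1, 1, 1, 0))


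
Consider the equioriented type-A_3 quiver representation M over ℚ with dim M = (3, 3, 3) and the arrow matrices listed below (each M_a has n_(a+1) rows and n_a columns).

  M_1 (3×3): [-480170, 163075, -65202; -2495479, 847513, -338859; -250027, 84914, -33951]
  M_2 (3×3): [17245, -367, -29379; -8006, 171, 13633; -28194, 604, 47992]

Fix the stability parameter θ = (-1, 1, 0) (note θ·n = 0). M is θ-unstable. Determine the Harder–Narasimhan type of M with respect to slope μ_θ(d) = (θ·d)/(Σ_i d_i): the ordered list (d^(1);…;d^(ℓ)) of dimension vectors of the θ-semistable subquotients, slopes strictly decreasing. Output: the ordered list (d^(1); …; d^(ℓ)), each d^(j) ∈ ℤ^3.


Interval decomposition of M: I[1,1], I[1,2], I[1,3], I[2,3], I[3,3].
HN type (ℓ=4): μ^(1)=1; μ^(2)=1/2; μ^(3)=0; μ^(4)=-1

((0, 1, 0); (0, 2, 2); (0, 0, 1); (3, 0, 0))


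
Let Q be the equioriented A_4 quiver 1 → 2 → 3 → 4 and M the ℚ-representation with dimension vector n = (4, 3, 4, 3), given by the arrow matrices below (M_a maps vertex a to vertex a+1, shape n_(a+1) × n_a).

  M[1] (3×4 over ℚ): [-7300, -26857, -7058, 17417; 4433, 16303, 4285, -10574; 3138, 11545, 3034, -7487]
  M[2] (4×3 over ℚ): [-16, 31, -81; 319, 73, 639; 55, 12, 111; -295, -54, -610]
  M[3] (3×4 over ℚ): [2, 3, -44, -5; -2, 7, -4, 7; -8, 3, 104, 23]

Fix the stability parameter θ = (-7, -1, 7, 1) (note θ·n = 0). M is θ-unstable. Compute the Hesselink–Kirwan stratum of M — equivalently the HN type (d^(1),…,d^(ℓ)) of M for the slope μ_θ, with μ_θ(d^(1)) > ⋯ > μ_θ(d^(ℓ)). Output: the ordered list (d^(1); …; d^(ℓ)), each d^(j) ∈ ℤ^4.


Barcode: M ≅ I[1,1], I[1,3]^2, I[1,4], I[3,4], I[4,4]. HN layers by μ_θ (5 steps, strictly decreasing):
  μ^(1)=7; μ^(2)=4; μ^(3)=1; μ^(4)=-1; μ^(5)=-7

((0, 0, 2, 0); (0, 0, 2, 2); (0, 0, 0, 1); (0, 3, 0, 0); (4, 0, 0, 0))


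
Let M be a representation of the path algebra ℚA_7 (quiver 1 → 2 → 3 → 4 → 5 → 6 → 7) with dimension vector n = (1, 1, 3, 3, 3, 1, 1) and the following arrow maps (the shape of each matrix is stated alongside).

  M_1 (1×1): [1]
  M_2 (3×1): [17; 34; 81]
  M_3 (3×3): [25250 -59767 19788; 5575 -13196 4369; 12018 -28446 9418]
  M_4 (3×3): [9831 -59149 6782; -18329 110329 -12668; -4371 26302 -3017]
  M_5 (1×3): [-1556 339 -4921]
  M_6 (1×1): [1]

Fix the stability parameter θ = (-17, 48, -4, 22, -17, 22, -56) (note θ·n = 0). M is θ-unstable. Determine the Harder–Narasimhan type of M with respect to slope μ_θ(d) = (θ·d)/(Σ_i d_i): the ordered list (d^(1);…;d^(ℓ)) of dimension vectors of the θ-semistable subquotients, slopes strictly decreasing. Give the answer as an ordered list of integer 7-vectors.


Via rank(M_{q-1}∘⋯∘M_p): M ≅ I[1,3], I[3,5], I[3,7], I[4,4], I[5,5].
μ_θ-semistable layers: μ^(1)=22; μ^(2)=5/2; μ^(3)=-4; μ^(4)=-33/5; μ^(5)=-17

((0, 1, 1, 1, 0, 0, 0); (0, 0, 0, 1, 1, 0, 0); (0, 0, 1, 0, 0, 0, 0); (0, 0, 1, 1, 1, 1, 1); (1, 0, 0, 0, 1, 0, 0))


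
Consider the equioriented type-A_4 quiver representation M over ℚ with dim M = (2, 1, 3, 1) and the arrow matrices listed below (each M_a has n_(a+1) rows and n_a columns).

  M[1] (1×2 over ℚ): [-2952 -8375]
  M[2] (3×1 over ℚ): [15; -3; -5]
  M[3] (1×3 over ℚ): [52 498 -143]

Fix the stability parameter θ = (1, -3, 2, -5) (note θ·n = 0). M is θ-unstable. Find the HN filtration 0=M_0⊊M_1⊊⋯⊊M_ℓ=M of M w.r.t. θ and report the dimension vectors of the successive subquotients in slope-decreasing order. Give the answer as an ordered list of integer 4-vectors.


Interval decomposition of M: I[1,1], I[1,4], I[3,3]^2.
HN type (ℓ=3): μ^(1)=2; μ^(2)=1; μ^(3)=-5/4

((0, 0, 2, 0); (1, 0, 0, 0); (1, 1, 1, 1))


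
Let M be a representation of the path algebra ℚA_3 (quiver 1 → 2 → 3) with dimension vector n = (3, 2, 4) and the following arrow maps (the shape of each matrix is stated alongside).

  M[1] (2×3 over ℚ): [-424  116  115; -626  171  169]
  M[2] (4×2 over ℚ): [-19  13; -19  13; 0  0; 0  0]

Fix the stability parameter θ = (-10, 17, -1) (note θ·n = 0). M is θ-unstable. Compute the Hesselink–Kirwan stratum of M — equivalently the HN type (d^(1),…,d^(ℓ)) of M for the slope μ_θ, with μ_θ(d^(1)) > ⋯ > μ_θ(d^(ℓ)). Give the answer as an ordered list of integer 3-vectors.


Via rank(M_{q-1}∘⋯∘M_p): M ≅ I[1,1], I[1,2], I[1,3], I[3,3]^3.
μ_θ-semistable layers: μ^(1)=17; μ^(2)=8; μ^(3)=-1; μ^(4)=-10

((0, 1, 0); (0, 1, 1); (0, 0, 3); (3, 0, 0))


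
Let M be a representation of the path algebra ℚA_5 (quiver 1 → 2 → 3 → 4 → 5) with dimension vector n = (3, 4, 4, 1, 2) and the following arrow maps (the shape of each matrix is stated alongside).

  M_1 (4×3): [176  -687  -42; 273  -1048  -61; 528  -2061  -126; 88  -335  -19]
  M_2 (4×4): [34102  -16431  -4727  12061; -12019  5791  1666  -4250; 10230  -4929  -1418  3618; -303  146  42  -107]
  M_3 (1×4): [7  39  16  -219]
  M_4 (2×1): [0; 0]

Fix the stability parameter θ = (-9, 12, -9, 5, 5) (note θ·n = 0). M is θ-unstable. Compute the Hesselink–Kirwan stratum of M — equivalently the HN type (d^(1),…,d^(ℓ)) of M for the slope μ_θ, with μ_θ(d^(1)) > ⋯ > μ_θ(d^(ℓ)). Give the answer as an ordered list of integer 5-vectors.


Interval decomposition of M: I[1,3]^2, I[1,4], I[2,3], I[5,5]^2.
HN type (ℓ=3): μ^(1)=5; μ^(2)=3/2; μ^(3)=-9

((0, 0, 0, 1, 2); (0, 4, 4, 0, 0); (3, 0, 0, 0, 0))


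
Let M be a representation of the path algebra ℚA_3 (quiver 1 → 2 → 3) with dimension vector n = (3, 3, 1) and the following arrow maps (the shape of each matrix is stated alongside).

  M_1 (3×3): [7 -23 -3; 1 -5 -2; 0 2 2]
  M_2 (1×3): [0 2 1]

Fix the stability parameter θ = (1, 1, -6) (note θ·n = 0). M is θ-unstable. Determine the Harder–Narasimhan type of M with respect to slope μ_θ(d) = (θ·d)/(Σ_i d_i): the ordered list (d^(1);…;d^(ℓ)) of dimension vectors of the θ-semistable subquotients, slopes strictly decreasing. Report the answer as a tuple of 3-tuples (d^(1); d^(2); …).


Via rank(M_{q-1}∘⋯∘M_p): M ≅ I[1,2]^2, I[1,3].
μ_θ-semistable layers: μ^(1)=1; μ^(2)=-4/3

((2, 2, 0); (1, 1, 1))


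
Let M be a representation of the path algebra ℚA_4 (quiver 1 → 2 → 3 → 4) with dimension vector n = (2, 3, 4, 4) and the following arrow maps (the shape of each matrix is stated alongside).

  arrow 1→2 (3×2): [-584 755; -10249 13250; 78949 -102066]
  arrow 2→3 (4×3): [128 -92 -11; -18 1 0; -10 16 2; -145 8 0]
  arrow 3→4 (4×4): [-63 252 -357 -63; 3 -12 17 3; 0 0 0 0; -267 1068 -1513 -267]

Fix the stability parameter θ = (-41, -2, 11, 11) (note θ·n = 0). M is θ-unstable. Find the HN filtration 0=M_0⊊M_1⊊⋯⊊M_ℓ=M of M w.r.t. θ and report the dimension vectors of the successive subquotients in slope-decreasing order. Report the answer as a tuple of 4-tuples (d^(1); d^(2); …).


Barcode: M ≅ I[1,3], I[1,4], I[2,3], I[3,3], I[4,4]^3. HN layers by μ_θ (3 steps, strictly decreasing):
  μ^(1)=11; μ^(2)=-2; μ^(3)=-41

((0, 0, 4, 4); (0, 3, 0, 0); (2, 0, 0, 0))


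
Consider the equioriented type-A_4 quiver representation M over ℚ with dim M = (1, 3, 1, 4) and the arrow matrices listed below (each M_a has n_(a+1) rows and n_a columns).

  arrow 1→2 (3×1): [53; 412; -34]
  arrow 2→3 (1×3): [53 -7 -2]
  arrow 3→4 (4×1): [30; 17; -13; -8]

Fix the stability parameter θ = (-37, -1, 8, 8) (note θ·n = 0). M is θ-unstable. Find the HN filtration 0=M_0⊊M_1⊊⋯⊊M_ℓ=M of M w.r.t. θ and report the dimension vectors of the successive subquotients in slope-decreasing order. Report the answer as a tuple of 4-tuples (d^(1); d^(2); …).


Interval decomposition of M: I[1,4], I[2,2]^2, I[4,4]^3.
HN type (ℓ=3): μ^(1)=8; μ^(2)=-1; μ^(3)=-37

((0, 0, 1, 4); (0, 3, 0, 0); (1, 0, 0, 0))


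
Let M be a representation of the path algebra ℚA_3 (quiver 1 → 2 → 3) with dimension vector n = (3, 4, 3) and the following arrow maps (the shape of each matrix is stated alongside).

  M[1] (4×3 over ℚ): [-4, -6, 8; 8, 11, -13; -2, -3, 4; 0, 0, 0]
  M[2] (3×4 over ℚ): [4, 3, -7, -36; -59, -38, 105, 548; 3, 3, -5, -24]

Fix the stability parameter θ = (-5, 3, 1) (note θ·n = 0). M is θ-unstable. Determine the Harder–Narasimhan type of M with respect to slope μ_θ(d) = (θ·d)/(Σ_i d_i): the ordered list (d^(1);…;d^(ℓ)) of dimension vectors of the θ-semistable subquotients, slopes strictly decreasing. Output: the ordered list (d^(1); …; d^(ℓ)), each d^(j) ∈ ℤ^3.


Via rank(M_{q-1}∘⋯∘M_p): M ≅ I[1,1], I[1,3]^2, I[2,2], I[2,3].
μ_θ-semistable layers: μ^(1)=3; μ^(2)=2; μ^(3)=-5

((0, 1, 0); (0, 3, 3); (3, 0, 0))


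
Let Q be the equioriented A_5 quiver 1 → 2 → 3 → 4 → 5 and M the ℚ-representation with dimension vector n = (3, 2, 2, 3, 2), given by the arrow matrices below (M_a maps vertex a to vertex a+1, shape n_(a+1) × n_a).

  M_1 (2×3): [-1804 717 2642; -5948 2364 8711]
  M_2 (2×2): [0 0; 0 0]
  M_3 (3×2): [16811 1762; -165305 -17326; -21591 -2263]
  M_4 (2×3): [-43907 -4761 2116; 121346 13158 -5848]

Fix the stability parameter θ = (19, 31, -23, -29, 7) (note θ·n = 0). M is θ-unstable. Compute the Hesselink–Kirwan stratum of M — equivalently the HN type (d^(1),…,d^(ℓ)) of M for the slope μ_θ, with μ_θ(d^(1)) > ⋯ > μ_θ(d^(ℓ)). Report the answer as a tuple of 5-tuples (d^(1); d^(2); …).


Interval decomposition of M: I[1,1], I[1,2]^2, I[3,4], I[3,5], I[4,4], I[5,5].
HN type (ℓ=5): μ^(1)=31; μ^(2)=19; μ^(3)=7; μ^(4)=-26; μ^(5)=-29

((0, 2, 0, 0, 0); (3, 0, 0, 0, 0); (0, 0, 0, 0, 2); (0, 0, 2, 2, 0); (0, 0, 0, 1, 0))
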